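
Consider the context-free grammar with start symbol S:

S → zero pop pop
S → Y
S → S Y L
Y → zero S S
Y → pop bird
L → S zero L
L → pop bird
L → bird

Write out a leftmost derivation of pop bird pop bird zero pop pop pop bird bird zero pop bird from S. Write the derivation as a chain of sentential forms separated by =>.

S => S Y L => Y Y L => pop bird Y L => pop bird pop bird L => pop bird pop bird S zero L => pop bird pop bird S Y L zero L => pop bird pop bird zero pop pop Y L zero L => pop bird pop bird zero pop pop pop bird L zero L => pop bird pop bird zero pop pop pop bird bird zero L => pop bird pop bird zero pop pop pop bird bird zero pop bird

S => S Y L   [S → S Y L]
S Y L => Y Y L   [S → Y]
Y Y L => pop bird Y L   [Y → pop bird]
pop bird Y L => pop bird pop bird L   [Y → pop bird]
pop bird pop bird L => pop bird pop bird S zero L   [L → S zero L]
pop bird pop bird S zero L => pop bird pop bird S Y L zero L   [S → S Y L]
pop bird pop bird S Y L zero L => pop bird pop bird zero pop pop Y L zero L   [S → zero pop pop]
pop bird pop bird zero pop pop Y L zero L => pop bird pop bird zero pop pop pop bird L zero L   [Y → pop bird]
pop bird pop bird zero pop pop pop bird L zero L => pop bird pop bird zero pop pop pop bird bird zero L   [L → bird]
pop bird pop bird zero pop pop pop bird bird zero L => pop bird pop bird zero pop pop pop bird bird zero pop bird   [L → pop bird]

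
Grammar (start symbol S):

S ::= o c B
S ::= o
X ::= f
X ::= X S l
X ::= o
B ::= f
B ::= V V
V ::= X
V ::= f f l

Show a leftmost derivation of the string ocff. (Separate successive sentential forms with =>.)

S=>ocB=>ocVV=>ocXV=>ocfV=>ocfX=>ocff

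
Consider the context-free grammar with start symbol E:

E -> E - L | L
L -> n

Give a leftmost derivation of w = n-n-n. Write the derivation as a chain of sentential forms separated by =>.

E => E-L   [E -> E - L]
E-L => E-L-L   [E -> E - L]
E-L-L => L-L-L   [E -> L]
L-L-L => n-L-L   [L -> n]
n-L-L => n-n-L   [L -> n]
n-n-L => n-n-n   [L -> n]

E => E-L => E-L-L => L-L-L => n-L-L => n-n-L => n-n-n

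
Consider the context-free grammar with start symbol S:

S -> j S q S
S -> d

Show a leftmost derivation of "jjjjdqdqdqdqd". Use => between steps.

S => jSqS => jjSqSqS => jjjSqSqSqS => jjjjSqSqSqSqS => jjjjdqSqSqSqS => jjjjdqdqSqSqS => jjjjdqdqdqSqS => jjjjdqdqdqdqS => jjjjdqdqdqdqd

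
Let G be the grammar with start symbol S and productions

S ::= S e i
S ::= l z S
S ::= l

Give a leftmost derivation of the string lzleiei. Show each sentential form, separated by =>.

S => Sei => lzSei => lzSeiei => lzleiei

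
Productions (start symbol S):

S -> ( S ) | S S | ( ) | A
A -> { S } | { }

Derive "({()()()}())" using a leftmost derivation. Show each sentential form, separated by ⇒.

S ⇒ (S) ⇒ (SS) ⇒ (AS) ⇒ ({S}S) ⇒ ({SS}S) ⇒ ({SSS}S) ⇒ ({()SS}S) ⇒ ({()()S}S) ⇒ ({()()()}S) ⇒ ({()()()}())

S ⇒ (S)   [S -> ( S )]
(S) ⇒ (SS)   [S -> S S]
(SS) ⇒ (AS)   [S -> A]
(AS) ⇒ ({S}S)   [A -> { S }]
({S}S) ⇒ ({SS}S)   [S -> S S]
({SS}S) ⇒ ({SSS}S)   [S -> S S]
({SSS}S) ⇒ ({()SS}S)   [S -> ( )]
({()SS}S) ⇒ ({()()S}S)   [S -> ( )]
({()()S}S) ⇒ ({()()()}S)   [S -> ( )]
({()()()}S) ⇒ ({()()()}())   [S -> ( )]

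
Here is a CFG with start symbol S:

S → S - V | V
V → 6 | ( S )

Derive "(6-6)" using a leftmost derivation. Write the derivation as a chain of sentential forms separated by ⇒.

S ⇒ V   [S → V]
V ⇒ (S)   [V → ( S )]
(S) ⇒ (S-V)   [S → S - V]
(S-V) ⇒ (V-V)   [S → V]
(V-V) ⇒ (6-V)   [V → 6]
(6-V) ⇒ (6-6)   [V → 6]

S⇒V⇒(S)⇒(S-V)⇒(V-V)⇒(6-V)⇒(6-6)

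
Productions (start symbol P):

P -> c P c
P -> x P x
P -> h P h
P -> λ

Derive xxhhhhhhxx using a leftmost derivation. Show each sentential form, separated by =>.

P => xPx => xxPxx => xxhPhxx => xxhhPhhxx => xxhhhPhhhxx => xxhhhhhhxx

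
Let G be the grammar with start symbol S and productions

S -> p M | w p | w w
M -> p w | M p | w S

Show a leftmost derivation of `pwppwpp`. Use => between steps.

S => pM => pMp => pMpp => pwSpp => pwpMpp => pwppwpp

S => pM   [S -> p M]
pM => pMp   [M -> M p]
pMp => pMpp   [M -> M p]
pMpp => pwSpp   [M -> w S]
pwSpp => pwpMpp   [S -> p M]
pwpMpp => pwppwpp   [M -> p w]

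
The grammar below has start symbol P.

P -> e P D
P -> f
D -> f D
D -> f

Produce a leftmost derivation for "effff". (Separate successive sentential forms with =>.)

P=>ePD=>efD=>effD=>efffD=>effff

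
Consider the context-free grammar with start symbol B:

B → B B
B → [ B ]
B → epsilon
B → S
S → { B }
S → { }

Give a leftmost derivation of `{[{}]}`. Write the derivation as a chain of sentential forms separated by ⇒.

B⇒BB⇒BBB⇒BBBB⇒BBBBB⇒SBBBB⇒{B}BBBB⇒{[B]}BBBB⇒{[S]}BBBB⇒{[{B}]}BBBB⇒{[{}]}BBBB⇒{[{}]}BBB⇒{[{}]}BB⇒{[{}]}B⇒{[{}]}

B ⇒ BB   [B → B B]
BB ⇒ BBB   [B → B B]
BBB ⇒ BBBB   [B → B B]
BBBB ⇒ BBBBB   [B → B B]
BBBBB ⇒ SBBBB   [B → S]
SBBBB ⇒ {B}BBBB   [S → { B }]
{B}BBBB ⇒ {[B]}BBBB   [B → [ B ]]
{[B]}BBBB ⇒ {[S]}BBBB   [B → S]
{[S]}BBBB ⇒ {[{B}]}BBBB   [S → { B }]
{[{B}]}BBBB ⇒ {[{}]}BBBB   [B → epsilon]
{[{}]}BBBB ⇒ {[{}]}BBB   [B → epsilon]
{[{}]}BBB ⇒ {[{}]}BB   [B → epsilon]
{[{}]}BB ⇒ {[{}]}B   [B → epsilon]
{[{}]}B ⇒ {[{}]}   [B → epsilon]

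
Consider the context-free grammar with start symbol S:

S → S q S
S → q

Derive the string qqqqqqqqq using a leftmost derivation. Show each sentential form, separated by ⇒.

S ⇒ SqS   [S → S q S]
SqS ⇒ SqSqS   [S → S q S]
SqSqS ⇒ SqSqSqS   [S → S q S]
SqSqSqS ⇒ SqSqSqSqS   [S → S q S]
SqSqSqSqS ⇒ qqSqSqSqS   [S → q]
qqSqSqSqS ⇒ qqqqSqSqS   [S → q]
qqqqSqSqS ⇒ qqqqqqSqS   [S → q]
qqqqqqSqS ⇒ qqqqqqqqS   [S → q]
qqqqqqqqS ⇒ qqqqqqqqq   [S → q]

S ⇒ SqS ⇒ SqSqS ⇒ SqSqSqS ⇒ SqSqSqSqS ⇒ qqSqSqSqS ⇒ qqqqSqSqS ⇒ qqqqqqSqS ⇒ qqqqqqqqS ⇒ qqqqqqqqq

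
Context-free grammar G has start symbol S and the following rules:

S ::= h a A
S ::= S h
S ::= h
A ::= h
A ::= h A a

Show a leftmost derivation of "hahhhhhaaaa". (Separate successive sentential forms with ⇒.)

S ⇒ haA ⇒ hahAa ⇒ hahhAaa ⇒ hahhhAaaa ⇒ hahhhhAaaaa ⇒ hahhhhhaaaa

S ⇒ haA   [S ::= h a A]
haA ⇒ hahAa   [A ::= h A a]
hahAa ⇒ hahhAaa   [A ::= h A a]
hahhAaa ⇒ hahhhAaaa   [A ::= h A a]
hahhhAaaa ⇒ hahhhhAaaaa   [A ::= h A a]
hahhhhAaaaa ⇒ hahhhhhaaaa   [A ::= h]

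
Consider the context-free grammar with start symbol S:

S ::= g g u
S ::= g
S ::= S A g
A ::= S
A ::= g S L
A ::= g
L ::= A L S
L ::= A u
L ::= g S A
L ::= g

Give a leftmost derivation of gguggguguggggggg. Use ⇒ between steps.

S ⇒ SAg   [S ::= S A g]
SAg ⇒ SAgAg   [S ::= S A g]
SAgAg ⇒ SAgAgAg   [S ::= S A g]
SAgAgAg ⇒ gguAgAgAg   [S ::= g g u]
gguAgAgAg ⇒ ggugSLgAgAg   [A ::= g S L]
ggugSLgAgAg ⇒ gguggguLgAgAg   [S ::= g g u]
gguggguLgAgAg ⇒ gguggguAugAgAg   [L ::= A u]
gguggguAugAgAg ⇒ ggugggugugAgAg   [A ::= g]
ggugggugugAgAg ⇒ gguggguguggSLgAg   [A ::= g S L]
gguggguguggSLgAg ⇒ ggugggugugggLgAg   [S ::= g]
ggugggugugggLgAg ⇒ ggugggugugggggAg   [L ::= g]
ggugggugugggggAg ⇒ gguggguguggggggg   [A ::= g]

S ⇒ SAg ⇒ SAgAg ⇒ SAgAgAg ⇒ gguAgAgAg ⇒ ggugSLgAgAg ⇒ gguggguLgAgAg ⇒ gguggguAugAgAg ⇒ ggugggugugAgAg ⇒ gguggguguggSLgAg ⇒ ggugggugugggLgAg ⇒ ggugggugugggggAg ⇒ gguggguguggggggg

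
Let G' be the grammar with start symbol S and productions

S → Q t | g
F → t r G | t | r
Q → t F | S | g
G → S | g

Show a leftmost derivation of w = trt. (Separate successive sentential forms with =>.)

S=>Qt=>tFt=>trt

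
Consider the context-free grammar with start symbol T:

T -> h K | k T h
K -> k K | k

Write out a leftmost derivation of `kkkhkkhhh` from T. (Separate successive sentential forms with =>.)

T=>kTh=>kkThh=>kkkThhh=>kkkhKhhh=>kkkhkKhhh=>kkkhkkhhh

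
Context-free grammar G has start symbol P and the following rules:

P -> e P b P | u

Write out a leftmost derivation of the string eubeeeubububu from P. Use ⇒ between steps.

P ⇒ ePbP   [P -> e P b P]
ePbP ⇒ eubP   [P -> u]
eubP ⇒ eubePbP   [P -> e P b P]
eubePbP ⇒ eubeePbPbP   [P -> e P b P]
eubeePbPbP ⇒ eubeeePbPbPbP   [P -> e P b P]
eubeeePbPbPbP ⇒ eubeeeubPbPbP   [P -> u]
eubeeeubPbPbP ⇒ eubeeeububPbP   [P -> u]
eubeeeububPbP ⇒ eubeeeubububP   [P -> u]
eubeeeubububP ⇒ eubeeeubububu   [P -> u]

P⇒ePbP⇒eubP⇒eubePbP⇒eubeePbPbP⇒eubeeePbPbPbP⇒eubeeeubPbPbP⇒eubeeeububPbP⇒eubeeeubububP⇒eubeeeubububu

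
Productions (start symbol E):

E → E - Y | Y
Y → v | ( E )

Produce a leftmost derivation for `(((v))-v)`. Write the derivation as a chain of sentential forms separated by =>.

E => Y => (E) => (E-Y) => (Y-Y) => ((E)-Y) => ((Y)-Y) => (((E))-Y) => (((Y))-Y) => (((v))-Y) => (((v))-v)

E => Y   [E → Y]
Y => (E)   [Y → ( E )]
(E) => (E-Y)   [E → E - Y]
(E-Y) => (Y-Y)   [E → Y]
(Y-Y) => ((E)-Y)   [Y → ( E )]
((E)-Y) => ((Y)-Y)   [E → Y]
((Y)-Y) => (((E))-Y)   [Y → ( E )]
(((E))-Y) => (((Y))-Y)   [E → Y]
(((Y))-Y) => (((v))-Y)   [Y → v]
(((v))-Y) => (((v))-v)   [Y → v]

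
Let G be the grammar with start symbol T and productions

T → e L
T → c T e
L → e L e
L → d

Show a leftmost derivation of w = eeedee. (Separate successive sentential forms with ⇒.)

T ⇒ eL ⇒ eeLe ⇒ eeeLee ⇒ eeedee

T ⇒ eL   [T → e L]
eL ⇒ eeLe   [L → e L e]
eeLe ⇒ eeeLee   [L → e L e]
eeeLee ⇒ eeedee   [L → d]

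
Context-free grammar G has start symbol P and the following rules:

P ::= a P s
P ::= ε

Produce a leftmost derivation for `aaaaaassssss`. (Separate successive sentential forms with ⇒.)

P ⇒ aPs   [P ::= a P s]
aPs ⇒ aaPss   [P ::= a P s]
aaPss ⇒ aaaPsss   [P ::= a P s]
aaaPsss ⇒ aaaaPssss   [P ::= a P s]
aaaaPssss ⇒ aaaaaPsssss   [P ::= a P s]
aaaaaPsssss ⇒ aaaaaaPssssss   [P ::= a P s]
aaaaaaPssssss ⇒ aaaaaassssss   [P ::= ε]

P ⇒ aPs ⇒ aaPss ⇒ aaaPsss ⇒ aaaaPssss ⇒ aaaaaPsssss ⇒ aaaaaaPssssss ⇒ aaaaaassssss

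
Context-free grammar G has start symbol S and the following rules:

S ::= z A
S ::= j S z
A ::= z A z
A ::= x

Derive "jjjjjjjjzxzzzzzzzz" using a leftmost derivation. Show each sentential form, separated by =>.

S => jSz => jjSzz => jjjSzzz => jjjjSzzzz => jjjjjSzzzzz => jjjjjjSzzzzzz => jjjjjjjSzzzzzzz => jjjjjjjjSzzzzzzzz => jjjjjjjjzAzzzzzzzz => jjjjjjjjzxzzzzzzzz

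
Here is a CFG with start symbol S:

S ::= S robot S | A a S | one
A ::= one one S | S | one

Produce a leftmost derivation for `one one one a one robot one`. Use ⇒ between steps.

S ⇒ S robot S ⇒ A a S robot S ⇒ one one S a S robot S ⇒ one one one a S robot S ⇒ one one one a one robot S ⇒ one one one a one robot one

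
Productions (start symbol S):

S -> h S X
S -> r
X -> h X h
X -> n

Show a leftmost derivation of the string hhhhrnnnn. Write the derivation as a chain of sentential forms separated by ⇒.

S ⇒ hSX ⇒ hhSXX ⇒ hhhSXXX ⇒ hhhhSXXXX ⇒ hhhhrXXXX ⇒ hhhhrnXXX ⇒ hhhhrnnXX ⇒ hhhhrnnnX ⇒ hhhhrnnnn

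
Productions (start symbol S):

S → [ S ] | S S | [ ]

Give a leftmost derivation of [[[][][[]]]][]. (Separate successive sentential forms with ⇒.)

S⇒SS⇒[S]S⇒[[S]]S⇒[[SS]]S⇒[[SSS]]S⇒[[[]SS]]S⇒[[[][]S]]S⇒[[[][][S]]]S⇒[[[][][[]]]]S⇒[[[][][[]]]][]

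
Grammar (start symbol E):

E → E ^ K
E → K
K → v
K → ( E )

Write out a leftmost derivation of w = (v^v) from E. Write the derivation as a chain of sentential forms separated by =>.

E => K => (E) => (E^K) => (K^K) => (v^K) => (v^v)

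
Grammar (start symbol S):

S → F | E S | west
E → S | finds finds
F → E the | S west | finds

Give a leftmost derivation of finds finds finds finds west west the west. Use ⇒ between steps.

S ⇒ E S ⇒ finds finds S ⇒ finds finds E S ⇒ finds finds S S ⇒ finds finds F S ⇒ finds finds E the S ⇒ finds finds S the S ⇒ finds finds F the S ⇒ finds finds S west the S ⇒ finds finds E S west the S ⇒ finds finds finds finds S west the S ⇒ finds finds finds finds west west the S ⇒ finds finds finds finds west west the west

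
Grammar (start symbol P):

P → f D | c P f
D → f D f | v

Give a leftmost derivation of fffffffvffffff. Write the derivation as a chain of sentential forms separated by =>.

P => fD => ffDf => fffDff => ffffDfff => fffffDffff => ffffffDfffff => fffffffDffffff => fffffffvffffff

P => fD   [P → f D]
fD => ffDf   [D → f D f]
ffDf => fffDff   [D → f D f]
fffDff => ffffDfff   [D → f D f]
ffffDfff => fffffDffff   [D → f D f]
fffffDffff => ffffffDfffff   [D → f D f]
ffffffDfffff => fffffffDffffff   [D → f D f]
fffffffDffffff => fffffffvffffff   [D → v]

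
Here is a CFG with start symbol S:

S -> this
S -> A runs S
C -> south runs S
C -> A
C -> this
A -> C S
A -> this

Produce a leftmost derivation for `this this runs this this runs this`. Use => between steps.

S => A runs S   [S -> A runs S]
A runs S => C S runs S   [A -> C S]
C S runs S => A S runs S   [C -> A]
A S runs S => C S S runs S   [A -> C S]
C S S runs S => this S S runs S   [C -> this]
this S S runs S => this A runs S S runs S   [S -> A runs S]
this A runs S S runs S => this this runs S S runs S   [A -> this]
this this runs S S runs S => this this runs this S runs S   [S -> this]
this this runs this S runs S => this this runs this this runs S   [S -> this]
this this runs this this runs S => this this runs this this runs this   [S -> this]

S => A runs S => C S runs S => A S runs S => C S S runs S => this S S runs S => this A runs S S runs S => this this runs S S runs S => this this runs this S runs S => this this runs this this runs S => this this runs this this runs this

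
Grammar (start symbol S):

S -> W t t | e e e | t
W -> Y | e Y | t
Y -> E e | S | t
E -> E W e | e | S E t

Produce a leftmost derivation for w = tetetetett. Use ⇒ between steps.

S ⇒ Wtt ⇒ Ytt ⇒ Eett ⇒ SEtett ⇒ tEtett ⇒ tEWetett ⇒ tEWeWetett ⇒ teWeWetett ⇒ teteWetett ⇒ tetetetett

S ⇒ Wtt   [S -> W t t]
Wtt ⇒ Ytt   [W -> Y]
Ytt ⇒ Eett   [Y -> E e]
Eett ⇒ SEtett   [E -> S E t]
SEtett ⇒ tEtett   [S -> t]
tEtett ⇒ tEWetett   [E -> E W e]
tEWetett ⇒ tEWeWetett   [E -> E W e]
tEWeWetett ⇒ teWeWetett   [E -> e]
teWeWetett ⇒ teteWetett   [W -> t]
teteWetett ⇒ tetetetett   [W -> t]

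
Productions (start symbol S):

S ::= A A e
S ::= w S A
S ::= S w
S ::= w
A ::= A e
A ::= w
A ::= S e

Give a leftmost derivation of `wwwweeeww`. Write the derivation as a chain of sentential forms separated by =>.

S => wSA => wSwA => wAAewA => wwAewA => wwSeewA => wwAAeeewA => wwwAeeewA => wwwweeewA => wwwweeeww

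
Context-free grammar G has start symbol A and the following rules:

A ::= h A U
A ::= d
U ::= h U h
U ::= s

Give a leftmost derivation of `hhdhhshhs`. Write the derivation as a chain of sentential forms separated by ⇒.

A ⇒ hAU ⇒ hhAUU ⇒ hhdUU ⇒ hhdhUhU ⇒ hhdhhUhhU ⇒ hhdhhshhU ⇒ hhdhhshhs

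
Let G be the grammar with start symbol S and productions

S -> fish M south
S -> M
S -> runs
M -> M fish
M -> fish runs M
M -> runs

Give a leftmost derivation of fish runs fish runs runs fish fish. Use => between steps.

S => M => fish runs M => fish runs M fish => fish runs M fish fish => fish runs fish runs M fish fish => fish runs fish runs runs fish fish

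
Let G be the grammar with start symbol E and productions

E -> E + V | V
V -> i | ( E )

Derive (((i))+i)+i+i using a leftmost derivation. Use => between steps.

E => E+V => E+V+V => V+V+V => (E)+V+V => (E+V)+V+V => (V+V)+V+V => ((E)+V)+V+V => ((V)+V)+V+V => (((E))+V)+V+V => (((V))+V)+V+V => (((i))+V)+V+V => (((i))+i)+V+V => (((i))+i)+i+V => (((i))+i)+i+i

E => E+V   [E -> E + V]
E+V => E+V+V   [E -> E + V]
E+V+V => V+V+V   [E -> V]
V+V+V => (E)+V+V   [V -> ( E )]
(E)+V+V => (E+V)+V+V   [E -> E + V]
(E+V)+V+V => (V+V)+V+V   [E -> V]
(V+V)+V+V => ((E)+V)+V+V   [V -> ( E )]
((E)+V)+V+V => ((V)+V)+V+V   [E -> V]
((V)+V)+V+V => (((E))+V)+V+V   [V -> ( E )]
(((E))+V)+V+V => (((V))+V)+V+V   [E -> V]
(((V))+V)+V+V => (((i))+V)+V+V   [V -> i]
(((i))+V)+V+V => (((i))+i)+V+V   [V -> i]
(((i))+i)+V+V => (((i))+i)+i+V   [V -> i]
(((i))+i)+i+V => (((i))+i)+i+i   [V -> i]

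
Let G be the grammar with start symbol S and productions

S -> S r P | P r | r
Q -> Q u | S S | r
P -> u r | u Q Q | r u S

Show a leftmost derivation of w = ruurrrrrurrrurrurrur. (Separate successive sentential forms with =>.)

S=>SrP=>PrrP=>ruSrrP=>ruPrrrP=>ruurrrrP=>ruurrrrruS=>ruurrrrruSrP=>ruurrrrruSrPrP=>ruurrrrruSrPrPrP=>ruurrrrrurrPrPrP=>ruurrrrrurrruSrPrP=>ruurrrrrurrrurrPrP=>ruurrrrrurrrurrurrP=>ruurrrrrurrrurrurrur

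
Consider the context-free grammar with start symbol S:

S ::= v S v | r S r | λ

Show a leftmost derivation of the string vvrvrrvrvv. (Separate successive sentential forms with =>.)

S => vSv => vvSvv => vvrSrvv => vvrvSvrvv => vvrvrSrvrvv => vvrvrrvrvv

S => vSv   [S ::= v S v]
vSv => vvSvv   [S ::= v S v]
vvSvv => vvrSrvv   [S ::= r S r]
vvrSrvv => vvrvSvrvv   [S ::= v S v]
vvrvSvrvv => vvrvrSrvrvv   [S ::= r S r]
vvrvrSrvrvv => vvrvrrvrvv   [S ::= λ]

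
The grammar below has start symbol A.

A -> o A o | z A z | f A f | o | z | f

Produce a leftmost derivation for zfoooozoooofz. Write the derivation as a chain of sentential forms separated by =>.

A=>zAz=>zfAfz=>zfoAofz=>zfooAoofz=>zfoooAooofz=>zfooooAoooofz=>zfoooozoooofz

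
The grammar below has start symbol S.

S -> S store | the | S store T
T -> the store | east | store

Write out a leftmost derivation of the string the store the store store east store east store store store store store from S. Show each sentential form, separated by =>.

S => S store T => S store T store T => S store store T store T => S store T store store T store T => S store T store T store store T store T => S store T store T store T store store T store T => the store T store T store T store store T store T => the store the store store T store T store store T store T => the store the store store east store T store store T store T => the store the store store east store east store store T store T => the store the store store east store east store store store store T => the store the store store east store east store store store store store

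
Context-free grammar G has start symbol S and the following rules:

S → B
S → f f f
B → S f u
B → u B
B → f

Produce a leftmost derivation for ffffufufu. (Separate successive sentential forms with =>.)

S => B => Sfu => Bfu => Sfufu => Bfufu => Sfufufu => ffffufufu

S => B   [S → B]
B => Sfu   [B → S f u]
Sfu => Bfu   [S → B]
Bfu => Sfufu   [B → S f u]
Sfufu => Bfufu   [S → B]
Bfufu => Sfufufu   [B → S f u]
Sfufufu => ffffufufu   [S → f f f]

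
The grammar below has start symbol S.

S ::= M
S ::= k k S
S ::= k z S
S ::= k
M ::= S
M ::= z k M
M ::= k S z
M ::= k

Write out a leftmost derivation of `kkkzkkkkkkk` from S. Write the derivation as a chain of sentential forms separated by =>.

S => kkS   [S ::= k k S]
kkS => kkkzS   [S ::= k z S]
kkkzS => kkkzkkS   [S ::= k k S]
kkkzkkS => kkkzkkkkS   [S ::= k k S]
kkkzkkkkS => kkkzkkkkkkS   [S ::= k k S]
kkkzkkkkkkS => kkkzkkkkkkM   [S ::= M]
kkkzkkkkkkM => kkkzkkkkkkk   [M ::= k]

S => kkS => kkkzS => kkkzkkS => kkkzkkkkS => kkkzkkkkkkS => kkkzkkkkkkM => kkkzkkkkkkk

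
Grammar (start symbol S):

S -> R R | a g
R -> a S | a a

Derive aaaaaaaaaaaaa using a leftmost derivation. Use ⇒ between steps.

S ⇒ RR   [S -> R R]
RR ⇒ aSR   [R -> a S]
aSR ⇒ aRRR   [S -> R R]
aRRR ⇒ aaaRR   [R -> a a]
aaaRR ⇒ aaaaSR   [R -> a S]
aaaaSR ⇒ aaaaRRR   [S -> R R]
aaaaRRR ⇒ aaaaaSRR   [R -> a S]
aaaaaSRR ⇒ aaaaaRRRR   [S -> R R]
aaaaaRRRR ⇒ aaaaaaaRRR   [R -> a a]
aaaaaaaRRR ⇒ aaaaaaaaaRR   [R -> a a]
aaaaaaaaaRR ⇒ aaaaaaaaaaaR   [R -> a a]
aaaaaaaaaaaR ⇒ aaaaaaaaaaaaa   [R -> a a]

S⇒RR⇒aSR⇒aRRR⇒aaaRR⇒aaaaSR⇒aaaaRRR⇒aaaaaSRR⇒aaaaaRRRR⇒aaaaaaaRRR⇒aaaaaaaaaRR⇒aaaaaaaaaaaR⇒aaaaaaaaaaaaa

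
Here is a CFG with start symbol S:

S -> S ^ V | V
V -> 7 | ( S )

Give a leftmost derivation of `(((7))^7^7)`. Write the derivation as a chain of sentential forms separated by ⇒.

S ⇒ V ⇒ (S) ⇒ (S^V) ⇒ (S^V^V) ⇒ (V^V^V) ⇒ ((S)^V^V) ⇒ ((V)^V^V) ⇒ (((S))^V^V) ⇒ (((V))^V^V) ⇒ (((7))^V^V) ⇒ (((7))^7^V) ⇒ (((7))^7^7)

S ⇒ V   [S -> V]
V ⇒ (S)   [V -> ( S )]
(S) ⇒ (S^V)   [S -> S ^ V]
(S^V) ⇒ (S^V^V)   [S -> S ^ V]
(S^V^V) ⇒ (V^V^V)   [S -> V]
(V^V^V) ⇒ ((S)^V^V)   [V -> ( S )]
((S)^V^V) ⇒ ((V)^V^V)   [S -> V]
((V)^V^V) ⇒ (((S))^V^V)   [V -> ( S )]
(((S))^V^V) ⇒ (((V))^V^V)   [S -> V]
(((V))^V^V) ⇒ (((7))^V^V)   [V -> 7]
(((7))^V^V) ⇒ (((7))^7^V)   [V -> 7]
(((7))^7^V) ⇒ (((7))^7^7)   [V -> 7]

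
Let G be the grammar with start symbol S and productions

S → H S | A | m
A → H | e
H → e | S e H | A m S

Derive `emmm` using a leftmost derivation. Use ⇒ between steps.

S ⇒ HS   [S → H S]
HS ⇒ AmSS   [H → A m S]
AmSS ⇒ HmSS   [A → H]
HmSS ⇒ emSS   [H → e]
emSS ⇒ emmS   [S → m]
emmS ⇒ emmm   [S → m]

S ⇒ HS ⇒ AmSS ⇒ HmSS ⇒ emSS ⇒ emmS ⇒ emmm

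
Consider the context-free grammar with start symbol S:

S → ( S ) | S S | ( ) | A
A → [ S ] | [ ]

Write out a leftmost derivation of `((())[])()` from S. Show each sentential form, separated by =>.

S => SS   [S → S S]
SS => (S)S   [S → ( S )]
(S)S => (SS)S   [S → S S]
(SS)S => ((S)S)S   [S → ( S )]
((S)S)S => ((())S)S   [S → ( )]
((())S)S => ((())A)S   [S → A]
((())A)S => ((())[])S   [A → [ ]]
((())[])S => ((())[])()   [S → ( )]

S => SS => (S)S => (SS)S => ((S)S)S => ((())S)S => ((())A)S => ((())[])S => ((())[])()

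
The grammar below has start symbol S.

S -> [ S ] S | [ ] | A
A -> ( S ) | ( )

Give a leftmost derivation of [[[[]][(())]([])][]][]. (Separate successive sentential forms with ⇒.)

S ⇒ [S]S ⇒ [[S]S]S ⇒ [[[S]S]S]S ⇒ [[[[]]S]S]S ⇒ [[[[]][S]S]S]S ⇒ [[[[]][A]S]S]S ⇒ [[[[]][(S)]S]S]S ⇒ [[[[]][(A)]S]S]S ⇒ [[[[]][(())]S]S]S ⇒ [[[[]][(())]A]S]S ⇒ [[[[]][(())](S)]S]S ⇒ [[[[]][(())]([])]S]S ⇒ [[[[]][(())]([])][]]S ⇒ [[[[]][(())]([])][]][]

S ⇒ [S]S   [S -> [ S ] S]
[S]S ⇒ [[S]S]S   [S -> [ S ] S]
[[S]S]S ⇒ [[[S]S]S]S   [S -> [ S ] S]
[[[S]S]S]S ⇒ [[[[]]S]S]S   [S -> [ ]]
[[[[]]S]S]S ⇒ [[[[]][S]S]S]S   [S -> [ S ] S]
[[[[]][S]S]S]S ⇒ [[[[]][A]S]S]S   [S -> A]
[[[[]][A]S]S]S ⇒ [[[[]][(S)]S]S]S   [A -> ( S )]
[[[[]][(S)]S]S]S ⇒ [[[[]][(A)]S]S]S   [S -> A]
[[[[]][(A)]S]S]S ⇒ [[[[]][(())]S]S]S   [A -> ( )]
[[[[]][(())]S]S]S ⇒ [[[[]][(())]A]S]S   [S -> A]
[[[[]][(())]A]S]S ⇒ [[[[]][(())](S)]S]S   [A -> ( S )]
[[[[]][(())](S)]S]S ⇒ [[[[]][(())]([])]S]S   [S -> [ ]]
[[[[]][(())]([])]S]S ⇒ [[[[]][(())]([])][]]S   [S -> [ ]]
[[[[]][(())]([])][]]S ⇒ [[[[]][(())]([])][]][]   [S -> [ ]]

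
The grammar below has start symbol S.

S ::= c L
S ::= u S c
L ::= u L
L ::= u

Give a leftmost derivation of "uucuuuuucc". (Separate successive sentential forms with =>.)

S => uSc   [S ::= u S c]
uSc => uuScc   [S ::= u S c]
uuScc => uucLcc   [S ::= c L]
uucLcc => uucuLcc   [L ::= u L]
uucuLcc => uucuuLcc   [L ::= u L]
uucuuLcc => uucuuuLcc   [L ::= u L]
uucuuuLcc => uucuuuuLcc   [L ::= u L]
uucuuuuLcc => uucuuuuucc   [L ::= u]

S => uSc => uuScc => uucLcc => uucuLcc => uucuuLcc => uucuuuLcc => uucuuuuLcc => uucuuuuucc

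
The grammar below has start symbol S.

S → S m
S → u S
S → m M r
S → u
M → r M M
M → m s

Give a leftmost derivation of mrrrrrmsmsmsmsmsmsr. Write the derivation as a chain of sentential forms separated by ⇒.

S ⇒ mMr   [S → m M r]
mMr ⇒ mrMMr   [M → r M M]
mrMMr ⇒ mrrMMMr   [M → r M M]
mrrMMMr ⇒ mrrrMMMMr   [M → r M M]
mrrrMMMMr ⇒ mrrrrMMMMMr   [M → r M M]
mrrrrMMMMMr ⇒ mrrrrrMMMMMMr   [M → r M M]
mrrrrrMMMMMMr ⇒ mrrrrrmsMMMMMr   [M → m s]
mrrrrrmsMMMMMr ⇒ mrrrrrmsmsMMMMr   [M → m s]
mrrrrrmsmsMMMMr ⇒ mrrrrrmsmsmsMMMr   [M → m s]
mrrrrrmsmsmsMMMr ⇒ mrrrrrmsmsmsmsMMr   [M → m s]
mrrrrrmsmsmsmsMMr ⇒ mrrrrrmsmsmsmsmsMr   [M → m s]
mrrrrrmsmsmsmsmsMr ⇒ mrrrrrmsmsmsmsmsmsr   [M → m s]

S ⇒ mMr ⇒ mrMMr ⇒ mrrMMMr ⇒ mrrrMMMMr ⇒ mrrrrMMMMMr ⇒ mrrrrrMMMMMMr ⇒ mrrrrrmsMMMMMr ⇒ mrrrrrmsmsMMMMr ⇒ mrrrrrmsmsmsMMMr ⇒ mrrrrrmsmsmsmsMMr ⇒ mrrrrrmsmsmsmsmsMr ⇒ mrrrrrmsmsmsmsmsmsr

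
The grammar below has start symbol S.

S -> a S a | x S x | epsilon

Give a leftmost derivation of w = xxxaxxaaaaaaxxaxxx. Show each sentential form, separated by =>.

S => xSx => xxSxx => xxxSxxx => xxxaSaxxx => xxxaxSxaxxx => xxxaxxSxxaxxx => xxxaxxaSaxxaxxx => xxxaxxaaSaaxxaxxx => xxxaxxaaaSaaaxxaxxx => xxxaxxaaaaaaxxaxxx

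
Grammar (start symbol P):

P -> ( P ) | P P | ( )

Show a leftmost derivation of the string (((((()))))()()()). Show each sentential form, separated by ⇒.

P ⇒ (P)   [P -> ( P )]
(P) ⇒ (PP)   [P -> P P]
(PP) ⇒ (PPP)   [P -> P P]
(PPP) ⇒ (PPPP)   [P -> P P]
(PPPP) ⇒ ((P)PPP)   [P -> ( P )]
((P)PPP) ⇒ (((P))PPP)   [P -> ( P )]
(((P))PPP) ⇒ ((((P)))PPP)   [P -> ( P )]
((((P)))PPP) ⇒ (((((P))))PPP)   [P -> ( P )]
(((((P))))PPP) ⇒ (((((()))))PPP)   [P -> ( )]
(((((()))))PPP) ⇒ (((((()))))()PP)   [P -> ( )]
(((((()))))()PP) ⇒ (((((()))))()()P)   [P -> ( )]
(((((()))))()()P) ⇒ (((((()))))()()())   [P -> ( )]

P ⇒ (P) ⇒ (PP) ⇒ (PPP) ⇒ (PPPP) ⇒ ((P)PPP) ⇒ (((P))PPP) ⇒ ((((P)))PPP) ⇒ (((((P))))PPP) ⇒ (((((()))))PPP) ⇒ (((((()))))()PP) ⇒ (((((()))))()()P) ⇒ (((((()))))()()())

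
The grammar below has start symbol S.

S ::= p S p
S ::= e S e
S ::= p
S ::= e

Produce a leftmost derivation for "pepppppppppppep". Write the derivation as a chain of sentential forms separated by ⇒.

S ⇒ pSp ⇒ peSep ⇒ pepSpep ⇒ peppSppep ⇒ pepppSpppep ⇒ peppppSppppep ⇒ pepppppSpppppep ⇒ pepppppppppppep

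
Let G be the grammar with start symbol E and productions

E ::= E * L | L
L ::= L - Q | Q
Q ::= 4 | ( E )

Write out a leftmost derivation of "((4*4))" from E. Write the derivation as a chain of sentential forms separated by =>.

E => L   [E ::= L]
L => Q   [L ::= Q]
Q => (E)   [Q ::= ( E )]
(E) => (L)   [E ::= L]
(L) => (Q)   [L ::= Q]
(Q) => ((E))   [Q ::= ( E )]
((E)) => ((E*L))   [E ::= E * L]
((E*L)) => ((L*L))   [E ::= L]
((L*L)) => ((Q*L))   [L ::= Q]
((Q*L)) => ((4*L))   [Q ::= 4]
((4*L)) => ((4*Q))   [L ::= Q]
((4*Q)) => ((4*4))   [Q ::= 4]

E => L => Q => (E) => (L) => (Q) => ((E)) => ((E*L)) => ((L*L)) => ((Q*L)) => ((4*L)) => ((4*Q)) => ((4*4))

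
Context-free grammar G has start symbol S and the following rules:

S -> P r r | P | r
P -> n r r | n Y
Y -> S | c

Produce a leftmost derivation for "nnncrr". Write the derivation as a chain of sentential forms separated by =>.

S => Prr => nYrr => nSrr => nPrr => nnYrr => nnSrr => nnPrr => nnnYrr => nnncrr

S => Prr   [S -> P r r]
Prr => nYrr   [P -> n Y]
nYrr => nSrr   [Y -> S]
nSrr => nPrr   [S -> P]
nPrr => nnYrr   [P -> n Y]
nnYrr => nnSrr   [Y -> S]
nnSrr => nnPrr   [S -> P]
nnPrr => nnnYrr   [P -> n Y]
nnnYrr => nnncrr   [Y -> c]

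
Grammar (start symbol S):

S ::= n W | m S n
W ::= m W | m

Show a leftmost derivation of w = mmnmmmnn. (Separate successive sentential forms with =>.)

S => mSn => mmSnn => mmnWnn => mmnmWnn => mmnmmWnn => mmnmmmnn

S => mSn   [S ::= m S n]
mSn => mmSnn   [S ::= m S n]
mmSnn => mmnWnn   [S ::= n W]
mmnWnn => mmnmWnn   [W ::= m W]
mmnmWnn => mmnmmWnn   [W ::= m W]
mmnmmWnn => mmnmmmnn   [W ::= m]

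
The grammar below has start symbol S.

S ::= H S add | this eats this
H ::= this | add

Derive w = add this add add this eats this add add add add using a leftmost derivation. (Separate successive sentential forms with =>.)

S => H S add => add S add => add H S add add => add this S add add => add this H S add add add => add this add S add add add => add this add H S add add add add => add this add add S add add add add => add this add add this eats this add add add add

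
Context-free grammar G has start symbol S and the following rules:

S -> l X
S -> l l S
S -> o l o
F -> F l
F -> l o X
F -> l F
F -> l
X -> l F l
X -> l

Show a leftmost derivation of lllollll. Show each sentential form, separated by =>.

S=>lX=>llFl=>llloXl=>lllolFll=>lllollll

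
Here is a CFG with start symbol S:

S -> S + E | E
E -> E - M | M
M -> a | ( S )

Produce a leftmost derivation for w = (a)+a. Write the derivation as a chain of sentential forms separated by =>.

S => S+E => E+E => M+E => (S)+E => (E)+E => (M)+E => (a)+E => (a)+M => (a)+a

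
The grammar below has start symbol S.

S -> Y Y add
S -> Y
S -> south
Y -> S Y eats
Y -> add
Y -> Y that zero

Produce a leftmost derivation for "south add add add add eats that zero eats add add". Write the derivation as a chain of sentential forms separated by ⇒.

S ⇒ Y Y add   [S -> Y Y add]
Y Y add ⇒ S Y eats Y add   [Y -> S Y eats]
S Y eats Y add ⇒ south Y eats Y add   [S -> south]
south Y eats Y add ⇒ south Y that zero eats Y add   [Y -> Y that zero]
south Y that zero eats Y add ⇒ south S Y eats that zero eats Y add   [Y -> S Y eats]
south S Y eats that zero eats Y add ⇒ south Y Y add Y eats that zero eats Y add   [S -> Y Y add]
south Y Y add Y eats that zero eats Y add ⇒ south add Y add Y eats that zero eats Y add   [Y -> add]
south add Y add Y eats that zero eats Y add ⇒ south add add add Y eats that zero eats Y add   [Y -> add]
south add add add Y eats that zero eats Y add ⇒ south add add add add eats that zero eats Y add   [Y -> add]
south add add add add eats that zero eats Y add ⇒ south add add add add eats that zero eats add add   [Y -> add]

S ⇒ Y Y add ⇒ S Y eats Y add ⇒ south Y eats Y add ⇒ south Y that zero eats Y add ⇒ south S Y eats that zero eats Y add ⇒ south Y Y add Y eats that zero eats Y add ⇒ south add Y add Y eats that zero eats Y add ⇒ south add add add Y eats that zero eats Y add ⇒ south add add add add eats that zero eats Y add ⇒ south add add add add eats that zero eats add add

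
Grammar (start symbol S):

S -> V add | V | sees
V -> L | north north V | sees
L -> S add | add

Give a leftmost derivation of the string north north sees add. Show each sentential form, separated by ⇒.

S ⇒ V   [S -> V]
V ⇒ L   [V -> L]
L ⇒ S add   [L -> S add]
S add ⇒ V add   [S -> V]
V add ⇒ north north V add   [V -> north north V]
north north V add ⇒ north north sees add   [V -> sees]

S ⇒ V ⇒ L ⇒ S add ⇒ V add ⇒ north north V add ⇒ north north sees add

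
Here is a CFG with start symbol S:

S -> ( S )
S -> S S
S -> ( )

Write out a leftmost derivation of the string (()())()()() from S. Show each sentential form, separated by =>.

S => SS => SSS => SSSS => (S)SSS => (SS)SSS => (()S)SSS => (()())SSS => (()())()SS => (()())()()S => (()())()()()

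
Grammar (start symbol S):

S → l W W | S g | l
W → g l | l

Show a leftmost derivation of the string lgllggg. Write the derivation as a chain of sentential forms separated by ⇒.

S ⇒ Sg ⇒ Sgg ⇒ Sggg ⇒ lWWggg ⇒ lglWggg ⇒ lgllggg

S ⇒ Sg   [S → S g]
Sg ⇒ Sgg   [S → S g]
Sgg ⇒ Sggg   [S → S g]
Sggg ⇒ lWWggg   [S → l W W]
lWWggg ⇒ lglWggg   [W → g l]
lglWggg ⇒ lgllggg   [W → l]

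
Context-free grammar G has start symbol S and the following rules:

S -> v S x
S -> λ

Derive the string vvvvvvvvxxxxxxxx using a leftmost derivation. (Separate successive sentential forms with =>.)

S => vSx => vvSxx => vvvSxxx => vvvvSxxxx => vvvvvSxxxxx => vvvvvvSxxxxxx => vvvvvvvSxxxxxxx => vvvvvvvvSxxxxxxxx => vvvvvvvvxxxxxxxx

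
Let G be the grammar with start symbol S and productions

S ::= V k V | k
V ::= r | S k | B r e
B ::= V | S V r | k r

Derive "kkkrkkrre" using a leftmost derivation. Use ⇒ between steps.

S⇒VkV⇒SkkV⇒VkVkkV⇒SkkVkkV⇒kkkVkkV⇒kkkrkkV⇒kkkrkkBre⇒kkkrkkVre⇒kkkrkkrre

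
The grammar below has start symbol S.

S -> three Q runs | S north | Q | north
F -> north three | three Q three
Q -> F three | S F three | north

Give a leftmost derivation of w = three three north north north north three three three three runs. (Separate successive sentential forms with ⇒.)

S ⇒ three Q runs   [S -> three Q runs]
three Q runs ⇒ three F three runs   [Q -> F three]
three F three runs ⇒ three three Q three three runs   [F -> three Q three]
three three Q three three runs ⇒ three three S F three three three runs   [Q -> S F three]
three three S F three three three runs ⇒ three three S north F three three three runs   [S -> S north]
three three S north F three three three runs ⇒ three three S north north F three three three runs   [S -> S north]
three three S north north F three three three runs ⇒ three three north north north F three three three runs   [S -> north]
three three north north north F three three three runs ⇒ three three north north north north three three three three runs   [F -> north three]

S ⇒ three Q runs ⇒ three F three runs ⇒ three three Q three three runs ⇒ three three S F three three three runs ⇒ three three S north F three three three runs ⇒ three three S north north F three three three runs ⇒ three three north north north F three three three runs ⇒ three three north north north north three three three three runs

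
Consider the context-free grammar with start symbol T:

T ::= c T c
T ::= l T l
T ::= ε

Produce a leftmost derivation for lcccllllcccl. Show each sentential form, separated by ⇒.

T ⇒ lTl ⇒ lcTcl ⇒ lccTccl ⇒ lcccTcccl ⇒ lccclTlcccl ⇒ lcccllTllcccl ⇒ lcccllllcccl

T ⇒ lTl   [T ::= l T l]
lTl ⇒ lcTcl   [T ::= c T c]
lcTcl ⇒ lccTccl   [T ::= c T c]
lccTccl ⇒ lcccTcccl   [T ::= c T c]
lcccTcccl ⇒ lccclTlcccl   [T ::= l T l]
lccclTlcccl ⇒ lcccllTllcccl   [T ::= l T l]
lcccllTllcccl ⇒ lcccllllcccl   [T ::= ε]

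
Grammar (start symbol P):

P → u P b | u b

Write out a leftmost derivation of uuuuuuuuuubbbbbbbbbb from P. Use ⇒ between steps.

P⇒uPb⇒uuPbb⇒uuuPbbb⇒uuuuPbbbb⇒uuuuuPbbbbb⇒uuuuuuPbbbbbb⇒uuuuuuuPbbbbbbb⇒uuuuuuuuPbbbbbbbb⇒uuuuuuuuuPbbbbbbbbb⇒uuuuuuuuuubbbbbbbbbb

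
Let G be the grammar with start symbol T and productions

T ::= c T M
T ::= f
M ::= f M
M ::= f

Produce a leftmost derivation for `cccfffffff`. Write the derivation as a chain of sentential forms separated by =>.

T => cTM => ccTMM => cccTMMM => cccfMMM => cccffMMM => cccfffMM => cccffffMM => cccfffffMM => cccffffffM => cccfffffff

T => cTM   [T ::= c T M]
cTM => ccTMM   [T ::= c T M]
ccTMM => cccTMMM   [T ::= c T M]
cccTMMM => cccfMMM   [T ::= f]
cccfMMM => cccffMMM   [M ::= f M]
cccffMMM => cccfffMM   [M ::= f]
cccfffMM => cccffffMM   [M ::= f M]
cccffffMM => cccfffffMM   [M ::= f M]
cccfffffMM => cccffffffM   [M ::= f]
cccffffffM => cccfffffff   [M ::= f]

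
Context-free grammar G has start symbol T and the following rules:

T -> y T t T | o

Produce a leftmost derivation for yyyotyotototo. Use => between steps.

T=>yTtT=>yyTtTtT=>yyyTtTtTtT=>yyyotTtTtT=>yyyotyTtTtTtT=>yyyotyotTtTtT=>yyyotyototTtT=>yyyotyotototT=>yyyotyotototo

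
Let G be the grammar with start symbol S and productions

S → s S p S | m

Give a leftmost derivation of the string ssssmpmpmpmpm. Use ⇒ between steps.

S ⇒ sSpS ⇒ ssSpSpS ⇒ sssSpSpSpS ⇒ ssssSpSpSpSpS ⇒ ssssmpSpSpSpS ⇒ ssssmpmpSpSpS ⇒ ssssmpmpmpSpS ⇒ ssssmpmpmpmpS ⇒ ssssmpmpmpmpm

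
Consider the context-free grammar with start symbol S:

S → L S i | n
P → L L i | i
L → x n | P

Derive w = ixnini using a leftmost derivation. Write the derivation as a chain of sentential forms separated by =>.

S => LSi   [S → L S i]
LSi => PSi   [L → P]
PSi => LLiSi   [P → L L i]
LLiSi => PLiSi   [L → P]
PLiSi => iLiSi   [P → i]
iLiSi => ixniSi   [L → x n]
ixniSi => ixnini   [S → n]

S=>LSi=>PSi=>LLiSi=>PLiSi=>iLiSi=>ixniSi=>ixnini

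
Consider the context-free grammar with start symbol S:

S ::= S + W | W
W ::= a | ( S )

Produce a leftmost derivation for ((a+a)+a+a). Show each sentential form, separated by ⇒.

S ⇒ W ⇒ (S) ⇒ (S+W) ⇒ (S+W+W) ⇒ (W+W+W) ⇒ ((S)+W+W) ⇒ ((S+W)+W+W) ⇒ ((W+W)+W+W) ⇒ ((a+W)+W+W) ⇒ ((a+a)+W+W) ⇒ ((a+a)+a+W) ⇒ ((a+a)+a+a)

S ⇒ W   [S ::= W]
W ⇒ (S)   [W ::= ( S )]
(S) ⇒ (S+W)   [S ::= S + W]
(S+W) ⇒ (S+W+W)   [S ::= S + W]
(S+W+W) ⇒ (W+W+W)   [S ::= W]
(W+W+W) ⇒ ((S)+W+W)   [W ::= ( S )]
((S)+W+W) ⇒ ((S+W)+W+W)   [S ::= S + W]
((S+W)+W+W) ⇒ ((W+W)+W+W)   [S ::= W]
((W+W)+W+W) ⇒ ((a+W)+W+W)   [W ::= a]
((a+W)+W+W) ⇒ ((a+a)+W+W)   [W ::= a]
((a+a)+W+W) ⇒ ((a+a)+a+W)   [W ::= a]
((a+a)+a+W) ⇒ ((a+a)+a+a)   [W ::= a]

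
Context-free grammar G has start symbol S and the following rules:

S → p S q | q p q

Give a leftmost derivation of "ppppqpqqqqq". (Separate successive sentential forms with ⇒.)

S ⇒ pSq   [S → p S q]
pSq ⇒ ppSqq   [S → p S q]
ppSqq ⇒ pppSqqq   [S → p S q]
pppSqqq ⇒ ppppSqqqq   [S → p S q]
ppppSqqqq ⇒ ppppqpqqqqq   [S → q p q]

S ⇒ pSq ⇒ ppSqq ⇒ pppSqqq ⇒ ppppSqqqq ⇒ ppppqpqqqqq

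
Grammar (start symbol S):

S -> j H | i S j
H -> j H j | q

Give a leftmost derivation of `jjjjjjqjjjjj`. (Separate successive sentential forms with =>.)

S => jH   [S -> j H]
jH => jjHj   [H -> j H j]
jjHj => jjjHjj   [H -> j H j]
jjjHjj => jjjjHjjj   [H -> j H j]
jjjjHjjj => jjjjjHjjjj   [H -> j H j]
jjjjjHjjjj => jjjjjjHjjjjj   [H -> j H j]
jjjjjjHjjjjj => jjjjjjqjjjjj   [H -> q]

S => jH => jjHj => jjjHjj => jjjjHjjj => jjjjjHjjjj => jjjjjjHjjjjj => jjjjjjqjjjjj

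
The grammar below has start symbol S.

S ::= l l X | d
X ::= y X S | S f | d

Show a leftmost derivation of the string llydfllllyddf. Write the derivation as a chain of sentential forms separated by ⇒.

S ⇒ llX ⇒ llyXS ⇒ llySfS ⇒ llydfS ⇒ llydfllX ⇒ llydfllSf ⇒ llydfllllXf ⇒ llydfllllyXSf ⇒ llydfllllydSf ⇒ llydfllllyddf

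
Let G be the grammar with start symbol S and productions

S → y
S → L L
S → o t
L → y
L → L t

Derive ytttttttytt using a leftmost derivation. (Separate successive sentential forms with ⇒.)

S ⇒ LL   [S → L L]
LL ⇒ LtL   [L → L t]
LtL ⇒ LttL   [L → L t]
LttL ⇒ LtttL   [L → L t]
LtttL ⇒ LttttL   [L → L t]
LttttL ⇒ LtttttL   [L → L t]
LtttttL ⇒ LttttttL   [L → L t]
LttttttL ⇒ LtttttttL   [L → L t]
LtttttttL ⇒ ytttttttL   [L → y]
ytttttttL ⇒ ytttttttLt   [L → L t]
ytttttttLt ⇒ ytttttttLtt   [L → L t]
ytttttttLtt ⇒ ytttttttytt   [L → y]

S⇒LL⇒LtL⇒LttL⇒LtttL⇒LttttL⇒LtttttL⇒LttttttL⇒LtttttttL⇒ytttttttL⇒ytttttttLt⇒ytttttttLtt⇒ytttttttytt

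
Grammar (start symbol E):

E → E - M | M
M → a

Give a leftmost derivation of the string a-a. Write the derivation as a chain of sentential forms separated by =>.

E => E-M   [E → E - M]
E-M => M-M   [E → M]
M-M => a-M   [M → a]
a-M => a-a   [M → a]

E=>E-M=>M-M=>a-M=>a-a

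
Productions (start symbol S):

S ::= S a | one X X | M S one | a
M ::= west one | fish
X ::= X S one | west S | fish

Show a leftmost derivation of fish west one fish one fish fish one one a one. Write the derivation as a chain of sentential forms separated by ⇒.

S ⇒ M S one ⇒ fish S one ⇒ fish S a one ⇒ fish M S one a one ⇒ fish west one S one a one ⇒ fish west one M S one one a one ⇒ fish west one fish S one one a one ⇒ fish west one fish one X X one one a one ⇒ fish west one fish one fish X one one a one ⇒ fish west one fish one fish fish one one a one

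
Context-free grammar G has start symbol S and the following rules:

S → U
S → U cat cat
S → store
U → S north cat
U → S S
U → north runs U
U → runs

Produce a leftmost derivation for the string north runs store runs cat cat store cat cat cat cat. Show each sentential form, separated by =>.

S => U cat cat => north runs U cat cat => north runs S S cat cat => north runs store S cat cat => north runs store U cat cat cat cat => north runs store S S cat cat cat cat => north runs store U cat cat S cat cat cat cat => north runs store runs cat cat S cat cat cat cat => north runs store runs cat cat store cat cat cat cat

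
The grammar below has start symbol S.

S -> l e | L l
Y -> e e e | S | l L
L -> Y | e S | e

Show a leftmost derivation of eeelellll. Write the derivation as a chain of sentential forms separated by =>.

S => Ll => eSl => eLll => eeSll => eeLlll => eeeSlll => eeeLllll => eeeYllll => eeelLllll => eeelellll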